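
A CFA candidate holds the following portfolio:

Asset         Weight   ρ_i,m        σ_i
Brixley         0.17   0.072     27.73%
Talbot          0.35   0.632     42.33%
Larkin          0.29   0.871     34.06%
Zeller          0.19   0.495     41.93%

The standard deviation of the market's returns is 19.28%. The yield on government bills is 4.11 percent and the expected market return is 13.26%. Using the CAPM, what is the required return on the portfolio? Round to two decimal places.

14.67%

β_Brixley = 0.072 × 27.73% / 19.28% = 0.1036
β_Talbot = 0.632 × 42.33% / 19.28% = 1.3876
β_Larkin = 0.871 × 34.06% / 19.28% = 1.5387
β_Zeller = 0.495 × 41.93% / 19.28% = 1.0765
β_P = Σ w_i β_i = 0.17×0.1036 + 0.35×1.3876 + 0.29×1.5387 + 0.19×1.0765 = 1.1540
MRP = 13.26% − 4.11% = 9.15%
E(R_P) = R_f + β_P × MRP = 4.11% + 1.1540 × 9.15% = 14.67%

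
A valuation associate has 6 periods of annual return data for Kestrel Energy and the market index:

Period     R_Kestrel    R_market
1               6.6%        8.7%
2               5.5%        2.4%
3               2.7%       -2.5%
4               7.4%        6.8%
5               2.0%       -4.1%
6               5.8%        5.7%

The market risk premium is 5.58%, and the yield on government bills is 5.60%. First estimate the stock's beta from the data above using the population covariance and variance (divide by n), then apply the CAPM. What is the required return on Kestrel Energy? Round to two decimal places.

Mean R_i = (6.6 + 5.5 + 2.7 + 7.4 + 2.0 + 5.8) / 6 = 5.0000%
Mean R_m = (8.7 + 2.4 − 2.5 + 6.8 − 4.1 + 5.7) / 6 = 2.8333%
Σ(R_i − R̄_i)(R_m − R̄_m) = 54.0500  ⇒  Cov = 54.0500 / 6 = 9.0083
Σ(R_m − R̄_m)² = 135.0733  ⇒  Var(R_m) = 135.0733 / 6 = 22.5122
β = Cov / Var(R_m) = 9.0083 / 22.5122 = 0.4002
E(R) = R_f + β × MRP = 5.60% + 0.4002 × 5.58% = 7.83%

7.83%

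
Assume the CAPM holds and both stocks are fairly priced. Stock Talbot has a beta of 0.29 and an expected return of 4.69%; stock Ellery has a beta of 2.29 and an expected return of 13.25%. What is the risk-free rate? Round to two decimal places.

Both satisfy E(R) = R_f + β·MRP, so the slope of the SML is
MRP = (13.25% − 4.69%) / (2.29 − 0.29) = 8.56% / 2.00 = 4.2800%
R_f = E(R_Talbot) − β_Talbot·MRP = 4.69% − 0.29 × 4.2800% = 3.4488%

3.45%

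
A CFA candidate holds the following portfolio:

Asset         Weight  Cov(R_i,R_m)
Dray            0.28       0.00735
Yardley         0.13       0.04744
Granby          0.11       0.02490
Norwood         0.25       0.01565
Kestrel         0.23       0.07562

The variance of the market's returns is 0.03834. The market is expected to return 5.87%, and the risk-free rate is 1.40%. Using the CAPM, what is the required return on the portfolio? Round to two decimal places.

5.16%

β_Dray = 0.00735 / 0.03834 = 0.1917
β_Yardley = 0.04744 / 0.03834 = 1.2374
β_Granby = 0.02490 / 0.03834 = 0.6495
β_Norwood = 0.01565 / 0.03834 = 0.4082
β_Kestrel = 0.07562 / 0.03834 = 1.9724
β_P = Σ w_i β_i = 0.28×0.1917 + 0.13×1.2374 + 0.11×0.6495 + 0.25×0.4082 + 0.23×1.9724 = 0.8417
MRP = 5.87% − 1.40% = 4.47%
E(R_P) = R_f + β_P × MRP = 1.40% + 0.8417 × 4.47% = 5.16%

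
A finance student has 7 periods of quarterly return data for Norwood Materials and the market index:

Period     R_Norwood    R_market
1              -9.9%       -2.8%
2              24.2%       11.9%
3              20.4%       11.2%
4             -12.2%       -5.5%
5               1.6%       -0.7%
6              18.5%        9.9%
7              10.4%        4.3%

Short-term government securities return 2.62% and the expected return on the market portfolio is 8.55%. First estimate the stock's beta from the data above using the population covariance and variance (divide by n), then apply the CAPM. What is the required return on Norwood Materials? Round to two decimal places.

Mean R_i = (-9.9 + 24.2 + 20.4 − 12.2 + 1.6 + 18.5 + 10.4) / 7 = 7.5714%
Mean R_m = (-2.8 + 11.9 + 11.2 − 5.5 − 0.7 + 9.9 + 4.3) / 7 = 4.0429%
Σ(R_i − R̄_i)(R_m − R̄_m) = 623.7586  ⇒  Cov = 623.7586 / 7 = 89.1084
Σ(R_m − R̄_m)² = 307.7171  ⇒  Var(R_m) = 307.7171 / 7 = 43.9596
β = Cov / Var(R_m) = 89.1084 / 43.9596 = 2.0271
MRP = 8.55% − 2.62% = 5.93%
E(R) = R_f + β × MRP = 2.62% + 2.0271 × 5.93% = 14.64%

14.64%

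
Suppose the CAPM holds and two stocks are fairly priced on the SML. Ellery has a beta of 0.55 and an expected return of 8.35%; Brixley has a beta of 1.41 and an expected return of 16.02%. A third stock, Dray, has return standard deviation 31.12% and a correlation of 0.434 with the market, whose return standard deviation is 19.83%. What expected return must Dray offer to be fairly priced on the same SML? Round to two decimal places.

MRP = (16.02% − 8.35%) / (1.41 − 0.55) = 8.9186%
R_f = 8.35% − 0.55 × 8.9186% = 3.4448%
β_Dray = ρ·σ_i/σ_m = 0.434 × 31.12 / 19.83 = 0.6811
E(R_Dray) = R_f + β × MRP = 3.4448% + 0.6811 × 8.9186% = 9.52%

9.52%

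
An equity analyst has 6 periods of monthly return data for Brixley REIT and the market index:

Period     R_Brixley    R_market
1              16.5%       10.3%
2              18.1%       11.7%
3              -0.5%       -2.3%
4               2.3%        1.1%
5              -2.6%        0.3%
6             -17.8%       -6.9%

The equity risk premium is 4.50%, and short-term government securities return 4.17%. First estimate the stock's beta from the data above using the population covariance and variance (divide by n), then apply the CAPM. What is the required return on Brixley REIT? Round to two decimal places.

Mean R_i = (16.5 + 18.1 − 0.5 + 2.3 − 2.6 − 17.8) / 6 = 2.6667%
Mean R_m = (10.3 + 11.7 − 2.3 + 1.1 + 0.3 − 6.9) / 6 = 2.3667%
Σ(R_i − R̄_i)(R_m − R̄_m) = 469.5733  ⇒  Cov = 469.5733 / 6 = 78.2622
Σ(R_m − R̄_m)² = 263.5733  ⇒  Var(R_m) = 263.5733 / 6 = 43.9289
β = Cov / Var(R_m) = 78.2622 / 43.9289 = 1.7816
E(R) = R_f + β × MRP = 4.17% + 1.7816 × 4.50% = 12.19%

12.19%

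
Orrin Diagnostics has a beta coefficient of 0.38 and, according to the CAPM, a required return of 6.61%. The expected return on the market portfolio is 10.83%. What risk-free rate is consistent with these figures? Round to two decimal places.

E(R) = R_f + β(E(R_m) − R_f) = R_f(1 − β) + β·E(R_m)
6.61% = R_f × (1 − 0.38) + 0.38 × 10.83%
6.61% = R_f × 0.62 + 4.1154%
R_f = (6.61% − 4.1154%) / 0.62 = 4.02%

4.02%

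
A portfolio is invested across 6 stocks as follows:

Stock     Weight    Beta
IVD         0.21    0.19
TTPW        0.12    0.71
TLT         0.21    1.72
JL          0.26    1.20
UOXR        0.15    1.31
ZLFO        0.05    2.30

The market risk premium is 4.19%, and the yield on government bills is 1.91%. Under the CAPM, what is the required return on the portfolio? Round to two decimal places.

β_P = Σ w_i β_i = 0.21×0.19 + 0.12×0.71 + 0.21×1.72 + 0.26×1.20 + 0.15×1.31 + 0.05×2.30 = 1.1098
E(R_P) = R_f + β_P × MRP = 1.91% + 1.1098 × 4.19% = 6.56%

6.56%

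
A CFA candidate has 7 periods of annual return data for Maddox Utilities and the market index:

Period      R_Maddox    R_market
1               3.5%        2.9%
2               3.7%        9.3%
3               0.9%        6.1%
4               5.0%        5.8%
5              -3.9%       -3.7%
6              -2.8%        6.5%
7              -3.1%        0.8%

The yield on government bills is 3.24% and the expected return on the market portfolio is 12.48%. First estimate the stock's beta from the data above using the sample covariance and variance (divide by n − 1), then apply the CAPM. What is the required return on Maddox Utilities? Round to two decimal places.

8.14%

Mean R_i = (3.5 + 3.7 + 0.9 + 5.0 − 3.9 − 2.8 − 3.1) / 7 = 0.4714%
Mean R_m = (2.9 + 9.3 + 6.1 + 5.8 − 3.7 + 6.5 + 0.8) / 7 = 3.9571%
Σ(R_i − R̄_i)(R_m − R̄_m) = 59.7414  ⇒  Cov = 59.7414 / 6 = 9.9569
Σ(R_m − R̄_m)² = 112.7171  ⇒  Var(R_m) = 112.7171 / 6 = 18.7862
β = Cov / Var(R_m) = 9.9569 / 18.7862 = 0.5300
MRP = 12.48% − 3.24% = 9.24%
E(R) = R_f + β × MRP = 3.24% + 0.5300 × 9.24% = 8.14%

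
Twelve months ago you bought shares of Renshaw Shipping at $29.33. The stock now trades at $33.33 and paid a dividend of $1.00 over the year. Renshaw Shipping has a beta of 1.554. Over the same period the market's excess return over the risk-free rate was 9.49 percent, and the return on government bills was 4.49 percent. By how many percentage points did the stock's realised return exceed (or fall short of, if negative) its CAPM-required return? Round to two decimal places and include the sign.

Realised HPR = (P1 + D1 − P0) / P0 = (33.33 + 1.00 − 29.33) / 29.33 = 5.00 / 29.33 = 17.0474%
CAPM required = R_f + β·MRP = 4.49% + 1.554 × 9.49% = 19.23746%
α = realised − required = 17.0474% − 19.23746% = -2.19%

-2.19%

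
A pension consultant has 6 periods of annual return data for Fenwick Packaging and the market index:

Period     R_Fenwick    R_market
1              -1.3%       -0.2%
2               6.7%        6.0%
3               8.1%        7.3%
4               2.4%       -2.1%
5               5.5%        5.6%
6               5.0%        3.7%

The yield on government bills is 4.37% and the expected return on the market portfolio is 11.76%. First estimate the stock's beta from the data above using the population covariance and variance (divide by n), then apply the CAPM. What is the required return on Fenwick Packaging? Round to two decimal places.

Mean R_i = (-1.3 + 6.7 + 8.1 + 2.4 + 5.5 + 5.0) / 6 = 4.4000%
Mean R_m = (-0.2 + 6.0 + 7.3 − 2.1 + 5.6 + 3.7) / 6 = 3.3833%
Σ(R_i − R̄_i)(R_m − R̄_m) = 54.5300  ⇒  Cov = 54.5300 / 6 = 9.0883
Σ(R_m − R̄_m)² = 70.1083  ⇒  Var(R_m) = 70.1083 / 6 = 11.6847
β = Cov / Var(R_m) = 9.0883 / 11.6847 = 0.7778
MRP = 11.76% − 4.37% = 7.39%
E(R) = R_f + β × MRP = 4.37% + 0.7778 × 7.39% = 10.12%

10.12%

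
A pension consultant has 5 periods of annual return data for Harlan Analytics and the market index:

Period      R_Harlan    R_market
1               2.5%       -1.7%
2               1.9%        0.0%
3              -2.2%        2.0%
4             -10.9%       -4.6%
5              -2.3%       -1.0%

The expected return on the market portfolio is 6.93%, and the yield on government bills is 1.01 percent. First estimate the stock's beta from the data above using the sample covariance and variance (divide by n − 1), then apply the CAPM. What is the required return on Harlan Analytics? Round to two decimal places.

Mean R_i = (2.5 + 1.9 − 2.2 − 10.9 − 2.3) / 5 = -2.2000%
Mean R_m = (-1.7 + 0.0 + 2.0 − 4.6 − 1.0) / 5 = -1.0600%
Σ(R_i − R̄_i)(R_m − R̄_m) = 32.1300  ⇒  Cov = 32.1300 / 4 = 8.0325
Σ(R_m − R̄_m)² = 23.4320  ⇒  Var(R_m) = 23.4320 / 4 = 5.8580
β = Cov / Var(R_m) = 8.0325 / 5.8580 = 1.3712
MRP = 6.93% − 1.01% = 5.92%
E(R) = R_f + β × MRP = 1.01% + 1.3712 × 5.92% = 9.13%

9.13%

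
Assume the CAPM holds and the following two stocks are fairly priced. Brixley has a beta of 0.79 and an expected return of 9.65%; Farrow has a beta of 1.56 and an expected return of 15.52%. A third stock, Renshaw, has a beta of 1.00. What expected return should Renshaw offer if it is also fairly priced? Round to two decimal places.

11.25%

MRP (SML slope) = (15.52% − 9.65%) / (1.56 − 0.79) = 5.87% / 0.77 = 7.6234%
R_f (intercept) = 9.65% − 0.79 × 7.6234% = 3.6275%
E(R_Renshaw) = R_f + β × MRP = 3.6275% + 1.00 × 7.6234% = 11.25%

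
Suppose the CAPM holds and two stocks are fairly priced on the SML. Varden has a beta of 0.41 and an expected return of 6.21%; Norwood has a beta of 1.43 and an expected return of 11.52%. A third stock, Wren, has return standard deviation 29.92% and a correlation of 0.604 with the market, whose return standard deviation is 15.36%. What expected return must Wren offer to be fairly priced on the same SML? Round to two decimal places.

MRP = (11.52% − 6.21%) / (1.43 − 0.41) = 5.2059%
R_f = 6.21% − 0.41 × 5.2059% = 4.0756%
β_Wren = ρ·σ_i/σ_m = 0.604 × 29.92 / 15.36 = 1.1765
E(R_Wren) = R_f + β × MRP = 4.0756% + 1.1765 × 5.2059% = 10.20%

10.20%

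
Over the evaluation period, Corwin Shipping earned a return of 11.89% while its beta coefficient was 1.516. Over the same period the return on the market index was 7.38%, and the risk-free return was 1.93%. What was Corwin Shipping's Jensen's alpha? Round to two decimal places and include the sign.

+1.70%

Market excess return = 7.38% − 1.93% = 5.45%
CAPM benchmark = R_f + β(R_m − R_f) = 1.93% + 1.516 × 5.45% = 10.19220%
α = actual − benchmark = 11.89% − 10.19220% = +1.70%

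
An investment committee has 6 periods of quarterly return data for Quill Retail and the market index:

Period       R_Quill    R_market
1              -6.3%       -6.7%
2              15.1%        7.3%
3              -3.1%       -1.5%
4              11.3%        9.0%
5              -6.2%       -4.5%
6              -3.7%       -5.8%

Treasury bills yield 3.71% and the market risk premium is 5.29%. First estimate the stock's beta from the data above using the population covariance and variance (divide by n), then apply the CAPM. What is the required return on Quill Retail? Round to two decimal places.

Mean R_i = (-6.3 + 15.1 − 3.1 + 11.3 − 6.2 − 3.7) / 6 = 1.1833%
Mean R_m = (-6.7 + 7.3 − 1.5 + 9.0 − 4.5 − 5.8) / 6 = -0.3667%
Σ(R_i − R̄_i)(R_m − R̄_m) = 310.7533  ⇒  Cov = 310.7533 / 6 = 51.7922
Σ(R_m − R̄_m)² = 234.5133  ⇒  Var(R_m) = 234.5133 / 6 = 39.0856
β = Cov / Var(R_m) = 51.7922 / 39.0856 = 1.3251
E(R) = R_f + β × MRP = 3.71% + 1.3251 × 5.29% = 10.72%

10.72%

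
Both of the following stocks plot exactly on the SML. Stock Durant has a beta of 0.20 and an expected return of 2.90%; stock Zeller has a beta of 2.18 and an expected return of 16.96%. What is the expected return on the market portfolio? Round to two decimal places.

Both satisfy E(R) = R_f + β·MRP, so the slope of the SML is
MRP = (16.96% − 2.90%) / (2.18 − 0.20) = 14.06% / 1.98 = 7.1010%
R_f = E(R_Durant) − β_Durant·MRP = 2.90% − 0.20 × 7.1010% = 1.4798%
E(R_m) = R_f + MRP = 1.4798% + 7.1010% = 8.58%

8.58%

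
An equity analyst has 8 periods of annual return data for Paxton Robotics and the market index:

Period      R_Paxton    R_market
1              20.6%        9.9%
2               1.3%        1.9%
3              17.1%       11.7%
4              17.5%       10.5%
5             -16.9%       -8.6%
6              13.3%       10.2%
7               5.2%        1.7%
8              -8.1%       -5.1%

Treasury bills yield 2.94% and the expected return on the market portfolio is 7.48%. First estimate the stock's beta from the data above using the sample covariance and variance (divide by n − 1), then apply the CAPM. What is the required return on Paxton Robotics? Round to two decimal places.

Mean R_i = (20.6 + 1.3 + 17.1 + 17.5 − 16.9 + 13.3 + 5.2 − 8.1) / 8 = 6.2500%
Mean R_m = (9.9 + 1.9 + 11.7 + 10.5 − 8.6 + 10.2 + 1.7 − 5.1) / 8 = 4.0250%
Σ(R_i − R̄_i)(R_m − R̄_m) = 720.1300  ⇒  Cov = 720.1300 / 7 = 102.8757
Σ(R_m − R̄_m)² = 426.0550  ⇒  Var(R_m) = 426.0550 / 7 = 60.8650
β = Cov / Var(R_m) = 102.8757 / 60.8650 = 1.6902
MRP = 7.48% − 2.94% = 4.54%
E(R) = R_f + β × MRP = 2.94% + 1.6902 × 4.54% = 10.61%

10.61%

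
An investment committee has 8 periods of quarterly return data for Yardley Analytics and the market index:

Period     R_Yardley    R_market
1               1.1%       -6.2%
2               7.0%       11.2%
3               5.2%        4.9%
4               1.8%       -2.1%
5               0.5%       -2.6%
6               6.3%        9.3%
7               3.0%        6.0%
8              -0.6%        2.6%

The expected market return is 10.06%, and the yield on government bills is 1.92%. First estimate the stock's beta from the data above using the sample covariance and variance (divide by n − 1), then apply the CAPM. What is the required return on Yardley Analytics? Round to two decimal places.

Mean R_i = (1.1 + 7.0 + 5.2 + 1.8 + 0.5 + 6.3 + 3.0 − 0.6) / 8 = 3.0375%
Mean R_m = (-6.2 + 11.2 + 4.9 − 2.1 − 2.6 + 9.3 + 6.0 + 2.6) / 8 = 2.8875%
Σ(R_i − R̄_i)(R_m − R̄_m) = 96.8438  ⇒  Cov = 96.8438 / 7 = 13.8348
Σ(R_m − R̄_m)² = 261.6088  ⇒  Var(R_m) = 261.6088 / 7 = 37.3727
β = Cov / Var(R_m) = 13.8348 / 37.3727 = 0.3702
MRP = 10.06% − 1.92% = 8.14%
E(R) = R_f + β × MRP = 1.92% + 0.3702 × 8.14% = 4.93%

4.93%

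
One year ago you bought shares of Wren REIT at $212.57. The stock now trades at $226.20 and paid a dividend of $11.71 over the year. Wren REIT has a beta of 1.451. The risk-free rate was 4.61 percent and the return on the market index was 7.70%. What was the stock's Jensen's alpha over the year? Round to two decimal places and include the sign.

+2.83%

Realised HPR = (P1 + D1 − P0) / P0 = (226.20 + 11.71 − 212.57) / 212.57 = 25.34 / 212.57 = 11.9208%
MRP = 7.70% − 4.61% = 3.09%
CAPM required = R_f + β·MRP = 4.61% + 1.451 × 3.09% = 9.09359%
α = realised − required = 11.9208% − 9.09359% = +2.83%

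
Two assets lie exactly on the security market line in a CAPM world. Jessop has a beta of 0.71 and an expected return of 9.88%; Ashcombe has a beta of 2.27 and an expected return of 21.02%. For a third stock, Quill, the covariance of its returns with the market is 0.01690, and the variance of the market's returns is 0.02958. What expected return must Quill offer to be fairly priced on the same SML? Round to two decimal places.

8.89%

MRP = (21.02% − 9.88%) / (2.27 − 0.71) = 7.1410%
R_f = 9.88% − 0.71 × 7.1410% = 4.8099%
β_Quill = Cov / Var(R_m) = 0.01690 / 0.02958 = 0.5713
E(R_Quill) = R_f + β × MRP = 4.8099% + 0.5713 × 7.1410% = 8.89%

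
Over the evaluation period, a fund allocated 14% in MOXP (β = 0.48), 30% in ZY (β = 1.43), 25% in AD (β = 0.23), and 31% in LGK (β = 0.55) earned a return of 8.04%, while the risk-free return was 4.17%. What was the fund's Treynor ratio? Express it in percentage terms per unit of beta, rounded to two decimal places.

5.34%

β_P = 0.14×0.48 + 0.30×1.43 + 0.25×0.23 + 0.31×0.55 = 0.7242
Treynor = (R_P − R_f) / β_P = (8.04% − 4.17%) / 0.7242 = 3.87% / 0.7242 = 5.34%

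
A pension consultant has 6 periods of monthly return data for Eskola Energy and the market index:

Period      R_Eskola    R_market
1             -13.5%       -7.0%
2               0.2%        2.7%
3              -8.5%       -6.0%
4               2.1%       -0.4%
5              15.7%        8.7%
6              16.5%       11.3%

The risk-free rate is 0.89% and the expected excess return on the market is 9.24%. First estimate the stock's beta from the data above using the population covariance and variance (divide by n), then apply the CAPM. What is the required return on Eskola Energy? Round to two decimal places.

Mean R_i = (-13.5 + 0.2 − 8.5 + 2.1 + 15.7 + 16.5) / 6 = 2.0833%
Mean R_m = (-7.0 + 2.7 − 6.0 − 0.4 + 8.7 + 11.3) / 6 = 1.5500%
Σ(R_i − R̄_i)(R_m − R̄_m) = 448.8650  ⇒  Cov = 448.8650 / 6 = 74.8108
Σ(R_m − R̄_m)² = 281.4150  ⇒  Var(R_m) = 281.4150 / 6 = 46.9025
β = Cov / Var(R_m) = 74.8108 / 46.9025 = 1.5950
E(R) = R_f + β × MRP = 0.89% + 1.5950 × 9.24% = 15.63%

15.63%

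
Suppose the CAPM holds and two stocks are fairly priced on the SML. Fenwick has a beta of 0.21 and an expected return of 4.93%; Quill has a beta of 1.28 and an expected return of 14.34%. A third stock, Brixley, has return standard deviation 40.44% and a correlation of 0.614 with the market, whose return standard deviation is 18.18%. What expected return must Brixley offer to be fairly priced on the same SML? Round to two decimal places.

MRP = (14.34% − 4.93%) / (1.28 − 0.21) = 8.7944%
R_f = 4.93% − 0.21 × 8.7944% = 3.0832%
β_Brixley = ρ·σ_i/σ_m = 0.614 × 40.44 / 18.18 = 1.3658
E(R_Brixley) = R_f + β × MRP = 3.0832% + 1.3658 × 8.7944% = 15.09%

15.09%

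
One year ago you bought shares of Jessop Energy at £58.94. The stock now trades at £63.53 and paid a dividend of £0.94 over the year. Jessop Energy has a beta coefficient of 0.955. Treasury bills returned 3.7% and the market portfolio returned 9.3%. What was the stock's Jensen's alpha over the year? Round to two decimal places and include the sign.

+0.33%

Realised HPR = (P1 + D1 − P0) / P0 = (63.53 + 0.94 − 58.94) / 58.94 = 5.53 / 58.94 = 9.3824%
MRP = 9.3% − 3.7% = 5.60%
CAPM required = R_f + β·MRP = 3.7% + 0.955 × 5.6% = 9.0480%
α = realised − required = 9.3824% − 9.0480% = +0.33%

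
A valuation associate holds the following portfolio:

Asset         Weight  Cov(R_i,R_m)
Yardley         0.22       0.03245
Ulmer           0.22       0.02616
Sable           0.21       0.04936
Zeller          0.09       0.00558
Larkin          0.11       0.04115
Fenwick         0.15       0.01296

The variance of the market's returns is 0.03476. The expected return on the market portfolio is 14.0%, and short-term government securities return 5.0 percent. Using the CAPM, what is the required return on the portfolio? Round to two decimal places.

12.83%

β_Yardley = 0.03245 / 0.03476 = 0.9335
β_Ulmer = 0.02616 / 0.03476 = 0.7526
β_Sable = 0.04936 / 0.03476 = 1.4200
β_Zeller = 0.00558 / 0.03476 = 0.1605
β_Larkin = 0.04115 / 0.03476 = 1.1838
β_Fenwick = 0.01296 / 0.03476 = 0.3728
β_P = Σ w_i β_i = 0.22×0.9335 + 0.22×0.7526 + 0.21×1.4200 + 0.09×0.1605 + 0.11×1.1838 + 0.15×0.3728 = 0.8697
MRP = 14.0% − 5.0% = 9.00%
E(R_P) = R_f + β_P × MRP = 5.0% + 0.8697 × 9.0% = 12.83%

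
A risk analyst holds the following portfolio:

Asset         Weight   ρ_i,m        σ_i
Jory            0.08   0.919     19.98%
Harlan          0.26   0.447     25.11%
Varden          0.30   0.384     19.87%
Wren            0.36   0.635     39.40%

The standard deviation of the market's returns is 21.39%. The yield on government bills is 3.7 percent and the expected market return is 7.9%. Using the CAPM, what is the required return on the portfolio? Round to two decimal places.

β_Jory = 0.919 × 19.98% / 21.39% = 0.8584
β_Harlan = 0.447 × 25.11% / 21.39% = 0.5247
β_Varden = 0.384 × 19.87% / 21.39% = 0.3567
β_Wren = 0.635 × 39.40% / 21.39% = 1.1697
β_P = Σ w_i β_i = 0.08×0.8584 + 0.26×0.5247 + 0.30×0.3567 + 0.36×1.1697 = 0.7332
MRP = 7.9% − 3.7% = 4.20%
E(R_P) = R_f + β_P × MRP = 3.7% + 0.7332 × 4.2% = 6.78%

6.78%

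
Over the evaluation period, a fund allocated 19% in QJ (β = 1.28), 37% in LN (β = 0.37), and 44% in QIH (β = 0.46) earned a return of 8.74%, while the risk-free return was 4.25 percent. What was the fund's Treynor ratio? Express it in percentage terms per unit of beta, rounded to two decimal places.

β_P = 0.19×1.28 + 0.37×0.37 + 0.44×0.46 = 0.5825
Treynor = (R_P − R_f) / β_P = (8.74% − 4.25%) / 0.5825 = 4.49% / 0.5825 = 7.71%

7.71%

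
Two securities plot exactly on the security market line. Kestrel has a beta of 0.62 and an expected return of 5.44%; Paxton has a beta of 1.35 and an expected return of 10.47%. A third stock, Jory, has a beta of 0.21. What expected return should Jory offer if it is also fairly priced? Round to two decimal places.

MRP (SML slope) = (10.47% − 5.44%) / (1.35 − 0.62) = 5.03% / 0.73 = 6.8904%
R_f (intercept) = 5.44% − 0.62 × 6.8904% = 1.1680%
E(R_Jory) = R_f + β × MRP = 1.1680% + 0.21 × 6.8904% = 2.61%

2.61%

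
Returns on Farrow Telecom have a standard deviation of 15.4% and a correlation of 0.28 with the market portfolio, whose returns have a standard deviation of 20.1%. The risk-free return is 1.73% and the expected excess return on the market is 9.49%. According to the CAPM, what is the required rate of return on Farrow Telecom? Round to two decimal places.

β = ρ × σ_i / σ_m = 0.28 × 15.4% / 20.1% = 0.2145
E(R) = 1.73% + 0.2145 × 9.49% = 3.77%

3.77%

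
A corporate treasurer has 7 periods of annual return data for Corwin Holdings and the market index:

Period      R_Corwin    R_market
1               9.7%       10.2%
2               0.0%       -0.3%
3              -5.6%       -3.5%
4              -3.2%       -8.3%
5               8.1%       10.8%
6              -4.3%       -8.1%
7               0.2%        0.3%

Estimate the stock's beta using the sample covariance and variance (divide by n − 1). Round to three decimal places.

Mean R_i = (9.7 + 0.0 − 5.6 − 3.2 + 8.1 − 4.3 + 0.2) / 7 = 0.7000%
Mean R_m = (10.2 − 0.3 − 3.5 − 8.3 + 10.8 − 8.1 + 0.3) / 7 = 0.1571%
Σ(R_i − R̄_i)(R_m − R̄_m) = 266.7000  ⇒  Cov = 266.7000 / 6 = 44.4500
Σ(R_m − R̄_m)² = 367.4371  ⇒  Var(R_m) = 367.4371 / 6 = 61.2395
β = Cov / Var(R_m) = 44.4500 / 61.2395 = 0.7258

0.726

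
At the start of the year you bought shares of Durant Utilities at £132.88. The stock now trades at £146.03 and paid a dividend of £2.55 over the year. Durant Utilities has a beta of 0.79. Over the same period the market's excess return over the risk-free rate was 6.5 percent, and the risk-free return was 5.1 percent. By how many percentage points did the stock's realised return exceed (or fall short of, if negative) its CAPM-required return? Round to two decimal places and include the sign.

+1.58%

Realised HPR = (P1 + D1 − P0) / P0 = (146.03 + 2.55 − 132.88) / 132.88 = 15.70 / 132.88 = 11.8152%
CAPM required = R_f + β·MRP = 5.1% + 0.79 × 6.5% = 10.2350%
α = realised − required = 11.8152% − 10.2350% = +1.58%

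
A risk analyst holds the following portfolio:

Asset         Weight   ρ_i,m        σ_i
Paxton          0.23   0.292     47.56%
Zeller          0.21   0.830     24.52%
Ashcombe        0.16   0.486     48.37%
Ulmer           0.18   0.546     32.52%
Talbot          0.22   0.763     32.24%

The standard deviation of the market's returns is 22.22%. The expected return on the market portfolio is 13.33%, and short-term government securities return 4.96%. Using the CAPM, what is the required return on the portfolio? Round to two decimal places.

β_Paxton = 0.292 × 47.56% / 22.22% = 0.6250
β_Zeller = 0.830 × 24.52% / 22.22% = 0.9159
β_Ashcombe = 0.486 × 48.37% / 22.22% = 1.0580
β_Ulmer = 0.546 × 32.52% / 22.22% = 0.7991
β_Talbot = 0.763 × 32.24% / 22.22% = 1.1071
β_P = Σ w_i β_i = 0.23×0.6250 + 0.21×0.9159 + 0.16×1.0580 + 0.18×0.7991 + 0.22×1.1071 = 0.8928
MRP = 13.33% − 4.96% = 8.37%
E(R_P) = R_f + β_P × MRP = 4.96% + 0.8928 × 8.37% = 12.43%

12.43%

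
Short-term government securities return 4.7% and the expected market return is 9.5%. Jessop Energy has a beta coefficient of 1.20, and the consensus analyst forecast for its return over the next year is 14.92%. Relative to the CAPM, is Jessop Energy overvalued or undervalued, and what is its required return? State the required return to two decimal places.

MRP = 9.5% − 4.7% = 4.80%
Required return = R_f + β·MRP = 4.7% + 1.20 × 4.8% = 10.46%
Forecast 14.92% > required 10.46% → the stock plots above the SML → undervalued.

Undervalued; required return 10.46%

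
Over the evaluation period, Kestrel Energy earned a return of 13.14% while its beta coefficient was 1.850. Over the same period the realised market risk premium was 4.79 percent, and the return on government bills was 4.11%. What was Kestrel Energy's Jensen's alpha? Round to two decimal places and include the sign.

CAPM benchmark = R_f + β(R_m − R_f) = 4.11% + 1.850 × 4.79% = 12.97150%
α = actual − benchmark = 13.14% − 12.97150% = +0.17%

+0.17%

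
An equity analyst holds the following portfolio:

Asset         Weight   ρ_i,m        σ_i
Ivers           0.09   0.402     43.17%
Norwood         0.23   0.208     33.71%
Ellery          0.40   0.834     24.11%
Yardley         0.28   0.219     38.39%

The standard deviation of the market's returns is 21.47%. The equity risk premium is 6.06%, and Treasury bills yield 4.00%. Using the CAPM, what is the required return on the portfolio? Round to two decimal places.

7.83%

β_Ivers = 0.402 × 43.17% / 21.47% = 0.8083
β_Norwood = 0.208 × 33.71% / 21.47% = 0.3266
β_Ellery = 0.834 × 24.11% / 21.47% = 0.9366
β_Yardley = 0.219 × 38.39% / 21.47% = 0.3916
β_P = Σ w_i β_i = 0.09×0.8083 + 0.23×0.3266 + 0.40×0.9366 + 0.28×0.3916 = 0.6322
E(R_P) = R_f + β_P × MRP = 4.00% + 0.6322 × 6.06% = 7.83%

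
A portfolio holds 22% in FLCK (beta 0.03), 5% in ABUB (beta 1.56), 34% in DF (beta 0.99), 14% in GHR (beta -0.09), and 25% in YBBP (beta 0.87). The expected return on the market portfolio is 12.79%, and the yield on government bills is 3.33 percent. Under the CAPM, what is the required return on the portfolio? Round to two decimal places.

9.25%

β_P = Σ w_i β_i = 0.22×0.03 + 0.05×1.56 + 0.34×0.99 + 0.14×-0.09 + 0.25×0.87 = 0.6261
MRP = 12.79% − 3.33% = 9.46%
E(R_P) = R_f + β_P × MRP = 3.33% + 0.6261 × 9.46% = 9.25%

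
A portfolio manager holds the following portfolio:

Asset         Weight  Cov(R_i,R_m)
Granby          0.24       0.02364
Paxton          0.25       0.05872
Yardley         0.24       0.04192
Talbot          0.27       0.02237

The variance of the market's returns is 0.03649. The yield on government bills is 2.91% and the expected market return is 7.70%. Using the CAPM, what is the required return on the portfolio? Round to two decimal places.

β_Granby = 0.02364 / 0.03649 = 0.6478
β_Paxton = 0.05872 / 0.03649 = 1.6092
β_Yardley = 0.04192 / 0.03649 = 1.1488
β_Talbot = 0.02237 / 0.03649 = 0.6130
β_P = Σ w_i β_i = 0.24×0.6478 + 0.25×1.6092 + 0.24×1.1488 + 0.27×0.6130 = 0.9990
MRP = 7.70% − 2.91% = 4.79%
E(R_P) = R_f + β_P × MRP = 2.91% + 0.9990 × 4.79% = 7.70%

7.70%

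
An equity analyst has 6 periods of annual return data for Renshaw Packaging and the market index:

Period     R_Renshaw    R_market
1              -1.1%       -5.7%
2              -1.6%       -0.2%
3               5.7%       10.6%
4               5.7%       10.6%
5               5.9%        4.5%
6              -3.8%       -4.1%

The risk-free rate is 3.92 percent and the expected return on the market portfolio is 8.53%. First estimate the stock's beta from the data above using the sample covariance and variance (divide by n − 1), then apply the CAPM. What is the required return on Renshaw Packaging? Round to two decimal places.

Mean R_i = (-1.1 − 1.6 + 5.7 + 5.7 + 5.9 − 3.8) / 6 = 1.8000%
Mean R_m = (-5.7 − 0.2 + 10.6 + 10.6 + 4.5 − 4.1) / 6 = 2.6167%
Σ(R_i − R̄_i)(R_m − R̄_m) = 141.3000  ⇒  Cov = 141.3000 / 5 = 28.2600
Σ(R_m − R̄_m)² = 253.2283  ⇒  Var(R_m) = 253.2283 / 5 = 50.6457
β = Cov / Var(R_m) = 28.2600 / 50.6457 = 0.5580
MRP = 8.53% − 3.92% = 4.61%
E(R) = R_f + β × MRP = 3.92% + 0.5580 × 4.61% = 6.49%

6.49%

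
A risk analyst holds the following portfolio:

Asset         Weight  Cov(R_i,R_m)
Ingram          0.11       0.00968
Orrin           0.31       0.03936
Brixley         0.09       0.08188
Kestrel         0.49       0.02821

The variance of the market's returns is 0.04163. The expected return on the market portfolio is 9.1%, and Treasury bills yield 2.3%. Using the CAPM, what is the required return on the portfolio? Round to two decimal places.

β_Ingram = 0.00968 / 0.04163 = 0.2325
β_Orrin = 0.03936 / 0.04163 = 0.9455
β_Brixley = 0.08188 / 0.04163 = 1.9669
β_Kestrel = 0.02821 / 0.04163 = 0.6776
β_P = Σ w_i β_i = 0.11×0.2325 + 0.31×0.9455 + 0.09×1.9669 + 0.49×0.6776 = 0.8277
MRP = 9.1% − 2.3% = 6.80%
E(R_P) = R_f + β_P × MRP = 2.3% + 0.8277 × 6.8% = 7.93%

7.93%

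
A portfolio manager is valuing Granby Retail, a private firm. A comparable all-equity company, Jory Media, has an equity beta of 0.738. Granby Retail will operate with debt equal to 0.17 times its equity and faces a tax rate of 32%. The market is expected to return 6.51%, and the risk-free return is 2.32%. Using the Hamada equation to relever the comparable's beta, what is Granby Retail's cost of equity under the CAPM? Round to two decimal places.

5.77%

β_L = β_U × [1 + (1 − t)(D/E)] = 0.738 × [1 + (1 − 0.32) × 0.17]
    = 0.738 × [1 + 0.68 × 0.17] = 0.738 × 1.1156 = 0.8233
MRP = 6.51% − 2.32% = 4.19%
E(R) = R_f + β_L × MRP = 2.32% + 0.8233 × 4.19% = 5.77%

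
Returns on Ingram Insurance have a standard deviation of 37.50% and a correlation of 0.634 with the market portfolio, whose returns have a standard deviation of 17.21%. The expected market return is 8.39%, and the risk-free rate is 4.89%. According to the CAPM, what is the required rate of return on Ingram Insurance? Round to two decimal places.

β = ρ × σ_i / σ_m = 0.634 × 37.50% / 17.21% = 1.3815
MRP = 8.39% − 4.89% = 3.50%
E(R) = 4.89% + 1.3815 × 3.50% = 9.73%

9.73%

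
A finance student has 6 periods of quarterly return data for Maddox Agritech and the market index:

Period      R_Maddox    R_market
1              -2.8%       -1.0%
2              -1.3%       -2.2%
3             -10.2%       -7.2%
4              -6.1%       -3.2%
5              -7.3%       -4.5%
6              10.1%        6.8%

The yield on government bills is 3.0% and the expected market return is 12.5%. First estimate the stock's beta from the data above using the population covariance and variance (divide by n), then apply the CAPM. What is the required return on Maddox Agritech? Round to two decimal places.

Mean R_i = (-2.8 − 1.3 − 10.2 − 6.1 − 7.3 + 10.1) / 6 = -2.9333%
Mean R_m = (-1.0 − 2.2 − 7.2 − 3.2 − 4.5 + 6.8) / 6 = -1.8833%
Σ(R_i − R̄_i)(R_m − R̄_m) = 167.0033  ⇒  Cov = 167.0033 / 6 = 27.8339
Σ(R_m − R̄_m)² = 113.1283  ⇒  Var(R_m) = 113.1283 / 6 = 18.8547
β = Cov / Var(R_m) = 27.8339 / 18.8547 = 1.4762
MRP = 12.5% − 3.0% = 9.50%
E(R) = R_f + β × MRP = 3.0% + 1.4762 × 9.5% = 17.02%

17.02%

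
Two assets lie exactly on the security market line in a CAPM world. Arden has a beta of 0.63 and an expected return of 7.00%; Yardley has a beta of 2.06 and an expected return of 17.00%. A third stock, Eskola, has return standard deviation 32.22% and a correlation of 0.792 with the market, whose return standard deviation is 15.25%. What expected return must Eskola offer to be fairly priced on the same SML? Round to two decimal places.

14.30%

MRP = (17.00% − 7.00%) / (2.06 − 0.63) = 6.9930%
R_f = 7.00% − 0.63 × 6.9930% = 2.5944%
β_Eskola = ρ·σ_i/σ_m = 0.792 × 32.22 / 15.25 = 1.6733
E(R_Eskola) = R_f + β × MRP = 2.5944% + 1.6733 × 6.9930% = 14.30%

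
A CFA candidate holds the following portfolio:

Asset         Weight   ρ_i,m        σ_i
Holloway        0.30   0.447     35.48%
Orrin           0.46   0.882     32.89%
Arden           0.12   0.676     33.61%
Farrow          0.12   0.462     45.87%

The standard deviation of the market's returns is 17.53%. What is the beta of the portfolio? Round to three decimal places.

β_Holloway = 0.447 × 35.48% / 17.53% = 0.9047
β_Orrin = 0.882 × 32.89% / 17.53% = 1.6548
β_Arden = 0.676 × 33.61% / 17.53% = 1.2961
β_Farrow = 0.462 × 45.87% / 17.53% = 1.2089
β_P = Σ w_i β_i = 0.30×0.9047 + 0.46×1.6548 + 0.12×1.2961 + 0.12×1.2089 = 1.3332

1.333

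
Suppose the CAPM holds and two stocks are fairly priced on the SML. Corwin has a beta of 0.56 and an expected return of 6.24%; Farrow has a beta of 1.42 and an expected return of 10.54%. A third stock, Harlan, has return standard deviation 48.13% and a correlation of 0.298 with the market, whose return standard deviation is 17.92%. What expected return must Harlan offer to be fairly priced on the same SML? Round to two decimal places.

7.44%

MRP = (10.54% − 6.24%) / (1.42 − 0.56) = 5.0000%
R_f = 6.24% − 0.56 × 5.0000% = 3.4400%
β_Harlan = ρ·σ_i/σ_m = 0.298 × 48.13 / 17.92 = 0.8004
E(R_Harlan) = R_f + β × MRP = 3.4400% + 0.8004 × 5.0000% = 7.44%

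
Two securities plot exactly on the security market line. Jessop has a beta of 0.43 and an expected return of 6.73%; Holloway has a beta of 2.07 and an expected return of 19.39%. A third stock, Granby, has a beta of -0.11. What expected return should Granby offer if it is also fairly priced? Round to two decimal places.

MRP (SML slope) = (19.39% − 6.73%) / (2.07 − 0.43) = 12.66% / 1.64 = 7.7195%
R_f (intercept) = 6.73% − 0.43 × 7.7195% = 3.4106%
E(R_Granby) = R_f + β × MRP = 3.4106% + -0.11 × 7.7195% = 2.56%

2.56%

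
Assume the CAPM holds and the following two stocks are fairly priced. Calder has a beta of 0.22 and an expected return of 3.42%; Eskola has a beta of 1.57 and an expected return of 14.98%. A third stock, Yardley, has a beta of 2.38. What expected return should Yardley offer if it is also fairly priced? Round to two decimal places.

21.92%

MRP (SML slope) = (14.98% − 3.42%) / (1.57 − 0.22) = 11.56% / 1.35 = 8.5630%
R_f (intercept) = 3.42% − 0.22 × 8.5630% = 1.5361%
E(R_Yardley) = R_f + β × MRP = 1.5361% + 2.38 × 8.5630% = 21.92%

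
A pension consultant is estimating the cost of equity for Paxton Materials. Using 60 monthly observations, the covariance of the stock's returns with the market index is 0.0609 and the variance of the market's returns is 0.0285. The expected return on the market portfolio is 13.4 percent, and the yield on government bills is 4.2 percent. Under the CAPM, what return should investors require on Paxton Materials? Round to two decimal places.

23.86%

β = Cov(R_i, R_m) / Var(R_m) = 0.0609 / 0.0285 = 2.1368
MRP = 13.4% − 4.2% = 9.20%
E(R) = R_f + β × MRP = 4.2% + 2.1368 × 9.2% = 23.86%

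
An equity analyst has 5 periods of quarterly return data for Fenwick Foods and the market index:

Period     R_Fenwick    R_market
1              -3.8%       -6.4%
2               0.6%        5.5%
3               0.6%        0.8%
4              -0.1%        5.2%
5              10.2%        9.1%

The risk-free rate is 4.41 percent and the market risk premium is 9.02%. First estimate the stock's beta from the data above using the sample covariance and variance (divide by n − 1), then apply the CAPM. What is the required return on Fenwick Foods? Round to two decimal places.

10.73%

Mean R_i = (-3.8 + 0.6 + 0.6 − 0.1 + 10.2) / 5 = 1.5000%
Mean R_m = (-6.4 + 5.5 + 0.8 + 5.2 + 9.1) / 5 = 2.8400%
Σ(R_i − R̄_i)(R_m − R̄_m) = 99.1000  ⇒  Cov = 99.1000 / 4 = 24.7750
Σ(R_m − R̄_m)² = 141.3720  ⇒  Var(R_m) = 141.3720 / 4 = 35.3430
β = Cov / Var(R_m) = 24.7750 / 35.3430 = 0.7010
E(R) = R_f + β × MRP = 4.41% + 0.7010 × 9.02% = 10.73%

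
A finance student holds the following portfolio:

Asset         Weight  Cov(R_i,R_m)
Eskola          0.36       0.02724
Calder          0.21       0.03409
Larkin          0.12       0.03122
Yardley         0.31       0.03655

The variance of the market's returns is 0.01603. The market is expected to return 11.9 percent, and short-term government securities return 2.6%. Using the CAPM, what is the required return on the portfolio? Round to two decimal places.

β_Eskola = 0.02724 / 0.01603 = 1.6993
β_Calder = 0.03409 / 0.01603 = 2.1266
β_Larkin = 0.03122 / 0.01603 = 1.9476
β_Yardley = 0.03655 / 0.01603 = 2.2801
β_P = Σ w_i β_i = 0.36×1.6993 + 0.21×2.1266 + 0.12×1.9476 + 0.31×2.2801 = 1.9989
MRP = 11.9% − 2.6% = 9.30%
E(R_P) = R_f + β_P × MRP = 2.6% + 1.9989 × 9.3% = 21.19%

21.19%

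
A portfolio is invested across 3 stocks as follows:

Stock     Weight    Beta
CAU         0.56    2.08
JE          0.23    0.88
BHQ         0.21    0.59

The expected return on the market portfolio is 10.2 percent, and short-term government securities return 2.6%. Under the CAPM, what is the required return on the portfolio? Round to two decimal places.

β_P = Σ w_i β_i = 0.56×2.08 + 0.23×0.88 + 0.21×0.59 = 1.4911
MRP = 10.2% − 2.6% = 7.60%
E(R_P) = R_f + β_P × MRP = 2.6% + 1.4911 × 7.6% = 13.93%

13.93%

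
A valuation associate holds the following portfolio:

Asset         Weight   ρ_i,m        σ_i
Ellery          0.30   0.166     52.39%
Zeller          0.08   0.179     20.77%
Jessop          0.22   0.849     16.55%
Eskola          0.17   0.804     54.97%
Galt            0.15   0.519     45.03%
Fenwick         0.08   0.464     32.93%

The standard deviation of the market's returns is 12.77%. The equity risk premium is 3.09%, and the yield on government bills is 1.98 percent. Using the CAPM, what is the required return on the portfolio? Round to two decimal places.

β_Ellery = 0.166 × 52.39% / 12.77% = 0.6810
β_Zeller = 0.179 × 20.77% / 12.77% = 0.2911
β_Jessop = 0.849 × 16.55% / 12.77% = 1.1003
β_Eskola = 0.804 × 54.97% / 12.77% = 3.4609
β_Galt = 0.519 × 45.03% / 12.77% = 1.8301
β_Fenwick = 0.464 × 32.93% / 12.77% = 1.1965
β_P = Σ w_i β_i = 0.30×0.6810 + 0.08×0.2911 + 0.22×1.1003 + 0.17×3.4609 + 0.15×1.8301 + 0.08×1.1965 = 1.4282
E(R_P) = R_f + β_P × MRP = 1.98% + 1.4282 × 3.09% = 6.39%

6.39%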